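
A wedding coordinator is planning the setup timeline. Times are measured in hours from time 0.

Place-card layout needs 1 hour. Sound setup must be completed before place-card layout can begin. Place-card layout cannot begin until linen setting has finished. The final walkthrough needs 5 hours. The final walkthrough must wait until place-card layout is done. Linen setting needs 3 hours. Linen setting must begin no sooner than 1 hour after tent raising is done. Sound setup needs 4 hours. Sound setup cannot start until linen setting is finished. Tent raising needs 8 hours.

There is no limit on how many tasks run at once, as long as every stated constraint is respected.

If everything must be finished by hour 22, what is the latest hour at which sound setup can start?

12

Nothing follows the final walkthrough; the deadline of hour 22 is its only limit. It must start by 22 − 5 = hour 17.
Place-card layout has to be done before the final walkthrough (must start by hour 17). That means finishing by hour 17, i.e. starting by 17 − 1 = hour 16.
Sound setup must finish before place-card layout (must start by hour 16). With a 4-hour duration, sound setup must start by 16 − 4 = hour 12.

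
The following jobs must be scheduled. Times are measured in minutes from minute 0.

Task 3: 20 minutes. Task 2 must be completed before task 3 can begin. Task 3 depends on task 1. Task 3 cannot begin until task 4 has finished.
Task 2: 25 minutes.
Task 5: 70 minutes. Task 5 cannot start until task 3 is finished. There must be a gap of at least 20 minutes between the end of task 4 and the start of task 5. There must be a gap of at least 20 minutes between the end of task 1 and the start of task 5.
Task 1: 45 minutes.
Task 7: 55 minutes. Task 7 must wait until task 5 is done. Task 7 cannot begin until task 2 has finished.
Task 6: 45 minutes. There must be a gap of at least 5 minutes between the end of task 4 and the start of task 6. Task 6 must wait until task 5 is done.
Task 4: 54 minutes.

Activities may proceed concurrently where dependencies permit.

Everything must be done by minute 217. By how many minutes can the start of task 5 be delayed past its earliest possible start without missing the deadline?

18

Task 4 can start immediately at minute 0; it finishes at minute 54.
Nothing blocks task 2, so it runs from minute 0 to minute 25.
Task 1 has no prerequisites, so it starts at minute 0 and finishes at minute 45.
Task 3 cannot start until task 2 (finishes minute 25); task 1 (finishes minute 45); task 4 (finishes minute 54). The controlling bound is minute 54, so task 3 finishes at 54 + 20 = minute 74.
Task 5 needs all of task 3 (finishes minute 74); task 4 (finishes minute 54, plus 20-minute gap → minute 74); task 1 (finishes minute 45, plus 20-minute gap → minute 65). That puts its earliest start at minute 74; it finishes at 74 + 70 = minute 144.

Working backward from the deadline:
To finish by minute 217, task 6 (duration 45) must start no later than minute 172.
Task 7 has no dependents, so it just needs to finish by minute 217. Starting by 217 − 55 = minute 162 achieves that.
For task 5: task 6 (must start by minute 172); task 7 (must start by minute 162). The most restrictive is minute 162; with a 70-minute duration, task 5 must start by minute 92.
So task 5 can start as early as minute 74 and as late as minute 92, giving 92 − 74 = 18 minutes of slack.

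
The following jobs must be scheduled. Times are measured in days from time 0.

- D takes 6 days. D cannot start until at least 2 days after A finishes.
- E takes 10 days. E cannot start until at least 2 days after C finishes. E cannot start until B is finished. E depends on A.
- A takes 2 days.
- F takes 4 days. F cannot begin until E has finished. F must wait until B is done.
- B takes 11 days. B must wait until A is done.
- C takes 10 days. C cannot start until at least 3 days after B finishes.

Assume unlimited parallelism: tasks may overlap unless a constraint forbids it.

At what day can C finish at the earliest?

26

Nothing blocks A, so it runs from day 0 to day 2.
B cannot begin until A (finishes day 2). It runs from day 2 to 2 + 11 = day 13.
C waits on B (finishes day 13, plus 3-day gap → day 16), so it starts at day 16 and finishes at 16 + 10 = day 26.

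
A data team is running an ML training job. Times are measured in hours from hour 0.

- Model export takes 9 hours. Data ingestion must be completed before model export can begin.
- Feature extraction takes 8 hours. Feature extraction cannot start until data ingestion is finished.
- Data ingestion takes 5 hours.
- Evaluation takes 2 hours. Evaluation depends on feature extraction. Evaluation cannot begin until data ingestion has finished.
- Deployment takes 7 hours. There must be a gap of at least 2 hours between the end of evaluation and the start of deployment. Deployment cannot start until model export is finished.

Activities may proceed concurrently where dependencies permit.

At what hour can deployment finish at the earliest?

Nothing blocks data ingestion, so it runs from hour 0 to hour 5.
Model export cannot begin until data ingestion (finishes hour 5). It runs from hour 5 to 5 + 9 = hour 14.
Feature extraction cannot begin until data ingestion (finishes hour 5). It runs from hour 5 to 5 + 8 = hour 13.
Evaluation has to wait for feature extraction (finishes hour 13); data ingestion (finishes hour 5). The latest of these is hour 13, so evaluation runs hour 13 to 13 + 2 = hour 15.
Deployment needs all of evaluation (finishes hour 15, plus 2-hour gap → hour 17); model export (finishes hour 14). That puts its earliest start at hour 17; it finishes at 17 + 7 = hour 24.

24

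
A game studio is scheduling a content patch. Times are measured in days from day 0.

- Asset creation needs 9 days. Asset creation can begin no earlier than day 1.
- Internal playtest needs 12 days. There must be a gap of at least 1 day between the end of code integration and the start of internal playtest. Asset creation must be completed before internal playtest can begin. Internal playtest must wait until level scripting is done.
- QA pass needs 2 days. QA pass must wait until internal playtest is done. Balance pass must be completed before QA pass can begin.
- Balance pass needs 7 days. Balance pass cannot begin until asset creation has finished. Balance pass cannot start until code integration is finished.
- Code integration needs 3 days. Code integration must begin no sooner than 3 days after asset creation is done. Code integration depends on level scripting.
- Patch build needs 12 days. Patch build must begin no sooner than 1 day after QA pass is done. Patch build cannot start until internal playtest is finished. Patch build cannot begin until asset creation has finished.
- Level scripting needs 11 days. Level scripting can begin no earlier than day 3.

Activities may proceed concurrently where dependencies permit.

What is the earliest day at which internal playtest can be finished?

After its own release at day 3, level scripting can start at day 3 and finishes at day 14.
Asset creation cannot begin until its own release at day 1. It runs from day 1 to 1 + 9 = day 10.
For code integration: asset creation (finishes day 10, plus 3-day gap → day 13); level scripting (finishes day 14). Taking the maximum gives a start of day 14, and it finishes at 14 + 3 = day 17.
For internal playtest: code integration (finishes day 17, plus 1-day gap → day 18); asset creation (finishes day 10); level scripting (finishes day 14). Taking the maximum gives a start of day 18, and it finishes at 18 + 12 = day 30.

30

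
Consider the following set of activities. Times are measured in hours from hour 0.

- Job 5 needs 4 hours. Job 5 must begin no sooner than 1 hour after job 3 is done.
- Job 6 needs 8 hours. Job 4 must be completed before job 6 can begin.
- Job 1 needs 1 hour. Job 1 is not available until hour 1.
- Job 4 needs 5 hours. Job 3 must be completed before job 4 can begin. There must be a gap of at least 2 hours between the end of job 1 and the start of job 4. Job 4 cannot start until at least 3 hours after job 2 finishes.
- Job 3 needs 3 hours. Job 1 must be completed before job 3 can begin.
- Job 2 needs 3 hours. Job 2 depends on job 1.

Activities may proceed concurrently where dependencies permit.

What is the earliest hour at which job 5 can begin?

Job 1 cannot begin until its own release at hour 1. It runs from hour 1 to 1 + 1 = hour 2.
Job 3 cannot begin until job 1 (finishes hour 2). It runs from hour 2 to 2 + 3 = hour 5.
Job 5 waits on job 3 (finishes hour 5, plus 1-hour gap → hour 6), so the earliest it can start is hour 6.

6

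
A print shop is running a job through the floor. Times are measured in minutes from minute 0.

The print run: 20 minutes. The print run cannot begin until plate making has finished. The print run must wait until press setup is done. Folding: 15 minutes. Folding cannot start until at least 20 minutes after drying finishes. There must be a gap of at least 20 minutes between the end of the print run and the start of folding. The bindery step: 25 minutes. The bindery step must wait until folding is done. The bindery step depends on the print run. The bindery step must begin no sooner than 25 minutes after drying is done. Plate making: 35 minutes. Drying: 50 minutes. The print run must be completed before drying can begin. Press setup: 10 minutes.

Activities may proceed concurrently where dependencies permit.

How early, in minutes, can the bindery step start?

Nothing blocks press setup, so it runs from minute 0 to minute 10.
Nothing blocks plate making, so it runs from minute 0 to minute 35.
The print run cannot start until plate making (finishes minute 35); press setup (finishes minute 10). The controlling bound is minute 35, so the print run finishes at 35 + 20 = minute 55.
Drying waits on the print run (finishes minute 55), so it starts at minute 55 and finishes at 55 + 50 = minute 105.
Folding needs all of drying (finishes minute 105, plus 20-minute gap → minute 125); the print run (finishes minute 55, plus 20-minute gap → minute 75). That puts its earliest start at minute 125; it finishes at 125 + 15 = minute 140.
The bindery step waits on folding (finishes minute 140); the print run (finishes minute 55); drying (finishes minute 105, plus 25-minute gap → minute 130). The latest of these is minute 140, which is the earliest the bindery step can start.

140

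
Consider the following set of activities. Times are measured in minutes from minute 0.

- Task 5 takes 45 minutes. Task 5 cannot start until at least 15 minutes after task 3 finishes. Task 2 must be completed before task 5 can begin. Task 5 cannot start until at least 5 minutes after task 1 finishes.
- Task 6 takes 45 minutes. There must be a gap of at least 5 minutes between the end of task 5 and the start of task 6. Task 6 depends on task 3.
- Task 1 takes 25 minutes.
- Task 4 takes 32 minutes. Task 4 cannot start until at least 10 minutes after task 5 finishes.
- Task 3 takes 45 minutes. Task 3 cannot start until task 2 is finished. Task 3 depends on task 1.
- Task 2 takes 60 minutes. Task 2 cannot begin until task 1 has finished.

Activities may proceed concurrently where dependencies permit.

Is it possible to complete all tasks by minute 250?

Yes

Task 1 can start immediately at minute 0; it finishes at minute 25.
Task 2 cannot begin until task 1 (finishes minute 25). It runs from minute 25 to 25 + 60 = minute 85.
For task 3: task 2 (finishes minute 85); task 1 (finishes minute 25). Taking the maximum gives a start of minute 85, and it finishes at 85 + 45 = minute 130.
Task 5 needs all of task 3 (finishes minute 130, plus 15-minute gap → minute 145); task 2 (finishes minute 85); task 1 (finishes minute 25, plus 5-minute gap → minute 30). That puts its earliest start at minute 145; it finishes at 145 + 45 = minute 190.
Task 6 needs all of task 5 (finishes minute 190, plus 5-minute gap → minute 195); task 3 (finishes minute 130). That puts its earliest start at minute 195; it finishes at 195 + 45 = minute 240.
Task 4 cannot begin until task 5 (finishes minute 190, plus 10-minute gap → minute 200). It runs from minute 200 to 200 + 32 = minute 232.
Every task is finished by minute 240, which is no later than the deadline of 250, so the schedule is feasible.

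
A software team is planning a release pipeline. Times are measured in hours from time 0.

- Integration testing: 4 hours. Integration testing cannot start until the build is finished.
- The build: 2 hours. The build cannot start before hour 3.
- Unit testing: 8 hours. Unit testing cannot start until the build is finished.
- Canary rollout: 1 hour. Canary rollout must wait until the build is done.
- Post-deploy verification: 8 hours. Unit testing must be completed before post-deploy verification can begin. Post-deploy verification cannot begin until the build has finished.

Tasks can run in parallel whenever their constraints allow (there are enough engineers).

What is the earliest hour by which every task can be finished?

After its own release at hour 3, the build can start at hour 3 and finishes at hour 5.
After the build (finishes hour 5), canary rollout can start at hour 5 and finishes at hour 6.
After the build (finishes hour 5), integration testing can start at hour 5 and finishes at hour 9.
Unit testing cannot begin until the build (finishes hour 5). It runs from hour 5 to 5 + 8 = hour 13.
Post-deploy verification needs all of unit testing (finishes hour 13); the build (finishes hour 5). That puts its earliest start at hour 13; it finishes at 13 + 8 = hour 21.
All tasks are finished once the last one completes. Finish times: The build at 5, Unit testing at 13, Integration testing at 9, Canary rollout at 6, Post-deploy verification at 21. The latest is hour 21.

21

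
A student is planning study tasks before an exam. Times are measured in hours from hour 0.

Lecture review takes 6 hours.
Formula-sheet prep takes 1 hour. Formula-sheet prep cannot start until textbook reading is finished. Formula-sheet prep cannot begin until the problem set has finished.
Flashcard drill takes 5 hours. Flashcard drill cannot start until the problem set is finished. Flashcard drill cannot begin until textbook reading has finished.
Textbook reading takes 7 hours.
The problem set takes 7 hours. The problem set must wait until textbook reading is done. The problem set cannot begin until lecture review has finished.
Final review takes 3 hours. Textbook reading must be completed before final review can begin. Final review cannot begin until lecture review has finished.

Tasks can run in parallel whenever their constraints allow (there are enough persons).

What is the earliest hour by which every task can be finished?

Nothing blocks lecture review, so it runs from hour 0 to hour 6.
Textbook reading can start immediately at hour 0; it finishes at hour 7.
For final review: textbook reading (finishes hour 7); lecture review (finishes hour 6). Taking the maximum gives a start of hour 7, and it finishes at 7 + 3 = hour 10.
The problem set needs all of textbook reading (finishes hour 7); lecture review (finishes hour 6). That puts its earliest start at hour 7; it finishes at 7 + 7 = hour 14.
Formula-sheet prep has to wait for textbook reading (finishes hour 7); the problem set (finishes hour 14). The latest of these is hour 14, so formula-sheet prep runs hour 14 to 14 + 1 = hour 15.
For flashcard drill: the problem set (finishes hour 14); textbook reading (finishes hour 7). Taking the maximum gives a start of hour 14, and it finishes at 14 + 5 = hour 19.
All tasks are finished once the last one completes. Finish times: Textbook reading at 7, Lecture review at 6, The problem set at 14, Flashcard drill at 19, Formula-sheet prep at 15, Final review at 10. The latest is hour 19.

19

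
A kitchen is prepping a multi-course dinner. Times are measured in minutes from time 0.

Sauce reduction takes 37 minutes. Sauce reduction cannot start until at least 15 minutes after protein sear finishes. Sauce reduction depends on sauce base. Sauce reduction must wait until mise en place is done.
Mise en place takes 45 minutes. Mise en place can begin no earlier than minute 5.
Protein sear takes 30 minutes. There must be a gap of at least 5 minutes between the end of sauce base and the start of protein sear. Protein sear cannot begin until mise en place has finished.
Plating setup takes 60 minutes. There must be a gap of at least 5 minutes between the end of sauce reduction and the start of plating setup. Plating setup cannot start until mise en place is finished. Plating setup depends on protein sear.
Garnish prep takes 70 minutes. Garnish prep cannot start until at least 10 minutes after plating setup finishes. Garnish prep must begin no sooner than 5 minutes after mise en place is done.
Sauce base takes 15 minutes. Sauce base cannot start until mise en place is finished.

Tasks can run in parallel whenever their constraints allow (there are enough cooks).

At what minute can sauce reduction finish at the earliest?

152

Mise en place cannot begin until its own release at minute 5. It runs from minute 5 to 5 + 45 = minute 50.
Sauce base cannot begin until mise en place (finishes minute 50). It runs from minute 50 to 50 + 15 = minute 65.
Protein sear cannot start until sauce base (finishes minute 65, plus 5-minute gap → minute 70); mise en place (finishes minute 50). The controlling bound is minute 70, so protein sear finishes at 70 + 30 = minute 100.
Sauce reduction cannot start until protein sear (finishes minute 100, plus 15-minute gap → minute 115); sauce base (finishes minute 65); mise en place (finishes minute 50). The controlling bound is minute 115, so sauce reduction finishes at 115 + 37 = minute 152.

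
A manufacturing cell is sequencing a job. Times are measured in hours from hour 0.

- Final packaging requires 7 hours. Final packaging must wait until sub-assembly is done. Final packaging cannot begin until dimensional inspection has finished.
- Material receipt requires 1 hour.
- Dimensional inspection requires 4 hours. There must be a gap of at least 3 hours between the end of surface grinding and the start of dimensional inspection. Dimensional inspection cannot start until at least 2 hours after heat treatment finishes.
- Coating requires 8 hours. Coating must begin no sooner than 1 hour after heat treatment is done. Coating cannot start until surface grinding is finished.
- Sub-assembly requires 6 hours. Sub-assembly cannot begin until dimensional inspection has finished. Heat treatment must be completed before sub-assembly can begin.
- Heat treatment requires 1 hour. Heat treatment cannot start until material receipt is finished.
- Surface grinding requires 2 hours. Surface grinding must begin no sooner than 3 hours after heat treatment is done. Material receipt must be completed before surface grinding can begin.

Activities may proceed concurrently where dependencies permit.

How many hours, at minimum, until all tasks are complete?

Nothing blocks material receipt, so it runs from hour 0 to hour 1.
Heat treatment waits on material receipt (finishes hour 1), so it starts at hour 1 and finishes at 1 + 1 = hour 2.
Surface grinding needs all of heat treatment (finishes hour 2, plus 3-hour gap → hour 5); material receipt (finishes hour 1). That puts its earliest start at hour 5; it finishes at 5 + 2 = hour 7.
Coating has to wait for heat treatment (finishes hour 2, plus 1-hour gap → hour 3); surface grinding (finishes hour 7). The latest of these is hour 7, so coating runs hour 7 to 7 + 8 = hour 15.
Dimensional inspection has to wait for surface grinding (finishes hour 7, plus 3-hour gap → hour 10); heat treatment (finishes hour 2, plus 2-hour gap → hour 4). The latest of these is hour 10, so dimensional inspection runs hour 10 to 10 + 4 = hour 14.
Sub-assembly cannot start until dimensional inspection (finishes hour 14); heat treatment (finishes hour 2). The controlling bound is hour 14, so sub-assembly finishes at 14 + 6 = hour 20.
For final packaging: sub-assembly (finishes hour 20); dimensional inspection (finishes hour 14). Taking the maximum gives a start of hour 20, and it finishes at 20 + 7 = hour 27.
All tasks are finished once the last one completes. Finish times: Material receipt at 1, Heat treatment at 2, Surface grinding at 7, Dimensional inspection at 14, Coating at 15, Sub-assembly at 20, Final packaging at 27. The latest is hour 27.

27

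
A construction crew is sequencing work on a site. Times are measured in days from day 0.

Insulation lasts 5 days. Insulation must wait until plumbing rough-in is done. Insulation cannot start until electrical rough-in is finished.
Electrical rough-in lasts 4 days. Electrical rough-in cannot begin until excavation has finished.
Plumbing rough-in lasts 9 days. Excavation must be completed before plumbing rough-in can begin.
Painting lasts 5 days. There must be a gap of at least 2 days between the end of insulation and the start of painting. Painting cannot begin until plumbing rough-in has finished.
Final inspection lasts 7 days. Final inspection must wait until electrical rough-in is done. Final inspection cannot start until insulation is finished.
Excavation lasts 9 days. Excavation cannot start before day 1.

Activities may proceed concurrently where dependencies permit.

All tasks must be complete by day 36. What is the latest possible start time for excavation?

Painting must finish by day 36; it takes 5 days, so it must start by 36 − 5 = day 31.
Nothing follows final inspection; the deadline of day 36 is its only limit. It must start by 36 − 7 = day 29.
Insulation feeds painting (must start by day 31, minus 2-day gap → day 29); final inspection (must start by day 29). Taking the minimum, insulation must finish by day 29 and start by 29 − 5 = day 24.
Plumbing rough-in has several dependents: insulation (must start by day 24); painting (must start by day 31). The earliest of those limits is day 24, so plumbing rough-in must start by 24 − 9 = day 15.
Electrical rough-in feeds insulation (must start by day 24); final inspection (must start by day 29). Taking the minimum, electrical rough-in must finish by day 24 and start by 24 − 4 = day 20.
Excavation feeds plumbing rough-in (must start by day 15); electrical rough-in (must start by day 20). Taking the minimum, excavation must finish by day 15 and start by 15 − 9 = day 6.

6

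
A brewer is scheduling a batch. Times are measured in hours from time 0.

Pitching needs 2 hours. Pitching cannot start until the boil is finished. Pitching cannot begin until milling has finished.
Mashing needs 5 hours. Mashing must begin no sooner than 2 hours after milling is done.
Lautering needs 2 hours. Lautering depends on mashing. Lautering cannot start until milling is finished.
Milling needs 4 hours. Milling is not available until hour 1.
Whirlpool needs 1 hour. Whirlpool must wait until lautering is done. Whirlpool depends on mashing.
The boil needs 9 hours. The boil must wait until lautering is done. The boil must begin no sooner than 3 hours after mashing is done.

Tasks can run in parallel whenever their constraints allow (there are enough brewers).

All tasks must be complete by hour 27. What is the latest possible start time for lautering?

14

Pitching has no dependents, so it just needs to finish by hour 27. Starting by 27 − 2 = hour 25 achieves that.
The boil feeds into pitching (must start by hour 25); so the boil must finish by hour 25 and therefore start by hour 16.
Whirlpool has no dependents, so it just needs to finish by hour 27. Starting by 27 − 1 = hour 26 achieves that.
Lautering has several dependents: the boil (must start by hour 16); whirlpool (must start by hour 26). The earliest of those limits is hour 16, so lautering must start by 16 − 2 = hour 14.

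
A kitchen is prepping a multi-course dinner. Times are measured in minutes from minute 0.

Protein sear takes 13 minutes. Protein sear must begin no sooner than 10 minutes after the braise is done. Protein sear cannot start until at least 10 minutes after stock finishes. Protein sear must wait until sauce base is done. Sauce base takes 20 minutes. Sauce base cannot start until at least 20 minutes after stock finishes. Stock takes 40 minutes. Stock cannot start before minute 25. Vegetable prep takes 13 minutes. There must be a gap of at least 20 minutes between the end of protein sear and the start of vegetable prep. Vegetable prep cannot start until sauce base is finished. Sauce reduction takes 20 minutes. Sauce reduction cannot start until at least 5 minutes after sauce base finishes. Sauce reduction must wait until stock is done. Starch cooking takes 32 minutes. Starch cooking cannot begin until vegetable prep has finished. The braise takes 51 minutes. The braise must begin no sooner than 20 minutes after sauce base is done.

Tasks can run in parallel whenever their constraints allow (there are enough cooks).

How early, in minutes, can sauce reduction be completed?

130

Stock waits on its own release at minute 25, so it starts at minute 25 and finishes at 25 + 40 = minute 65.
Sauce base waits on stock (finishes minute 65, plus 20-minute gap → minute 85), so it starts at minute 85 and finishes at 85 + 20 = minute 105.
Sauce reduction needs all of sauce base (finishes minute 105, plus 5-minute gap → minute 110); stock (finishes minute 65). That puts its earliest start at minute 110; it finishes at 110 + 20 = minute 130.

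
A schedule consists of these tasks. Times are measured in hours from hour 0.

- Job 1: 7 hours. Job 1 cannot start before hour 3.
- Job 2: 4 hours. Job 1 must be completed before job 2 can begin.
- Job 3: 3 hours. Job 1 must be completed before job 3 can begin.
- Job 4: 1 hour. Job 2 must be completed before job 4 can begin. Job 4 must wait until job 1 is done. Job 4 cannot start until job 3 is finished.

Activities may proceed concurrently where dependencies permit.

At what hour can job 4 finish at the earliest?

Job 1 cannot begin until its own release at hour 3. It runs from hour 3 to 3 + 7 = hour 10.
Job 3 cannot begin until job 1 (finishes hour 10). It runs from hour 10 to 10 + 3 = hour 13.
Job 2 waits on job 1 (finishes hour 10), so it starts at hour 10 and finishes at 10 + 4 = hour 14.
Job 4 has to wait for job 2 (finishes hour 14); job 1 (finishes hour 10); job 3 (finishes hour 13). The latest of these is hour 14, so job 4 runs hour 14 to 14 + 1 = hour 15.

15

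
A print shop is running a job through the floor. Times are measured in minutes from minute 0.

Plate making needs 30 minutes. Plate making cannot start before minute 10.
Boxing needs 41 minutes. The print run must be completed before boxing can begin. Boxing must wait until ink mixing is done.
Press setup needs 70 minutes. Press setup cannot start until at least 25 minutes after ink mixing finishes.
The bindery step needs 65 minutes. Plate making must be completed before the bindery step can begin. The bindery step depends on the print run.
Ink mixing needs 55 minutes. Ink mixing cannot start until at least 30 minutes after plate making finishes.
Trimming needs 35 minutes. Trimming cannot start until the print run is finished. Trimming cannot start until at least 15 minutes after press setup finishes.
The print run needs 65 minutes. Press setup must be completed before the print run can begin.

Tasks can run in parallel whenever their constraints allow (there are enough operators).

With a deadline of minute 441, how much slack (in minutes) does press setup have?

91

After its own release at minute 10, plate making can start at minute 10 and finishes at minute 40.
Ink mixing cannot begin until plate making (finishes minute 40, plus 30-minute gap → minute 70). It runs from minute 70 to 70 + 55 = minute 125.
Press setup waits on ink mixing (finishes minute 125, plus 25-minute gap → minute 150), so it starts at minute 150 and finishes at 150 + 70 = minute 220.

Working backward from the deadline:
Trimming has no dependents, so it just needs to finish by minute 441. Starting by 441 − 35 = minute 406 achieves that.
The bindery step has no dependents, so it just needs to finish by minute 441. Starting by 441 − 65 = minute 376 achieves that.
Nothing follows boxing; the deadline of minute 441 is its only limit. It must start by 441 − 41 = minute 400.
The print run feeds trimming (must start by minute 406); the bindery step (must start by minute 376); boxing (must start by minute 400). Taking the minimum, the print run must finish by minute 376 and start by 376 − 65 = minute 311.
Press setup feeds the print run (must start by minute 311); trimming (must start by minute 406, minus 15-minute gap → minute 391). Taking the minimum, press setup must finish by minute 311 and start by 311 − 70 = minute 241.
So press setup can start as early as minute 150 and as late as minute 241, giving 241 − 150 = 91 minutes of slack.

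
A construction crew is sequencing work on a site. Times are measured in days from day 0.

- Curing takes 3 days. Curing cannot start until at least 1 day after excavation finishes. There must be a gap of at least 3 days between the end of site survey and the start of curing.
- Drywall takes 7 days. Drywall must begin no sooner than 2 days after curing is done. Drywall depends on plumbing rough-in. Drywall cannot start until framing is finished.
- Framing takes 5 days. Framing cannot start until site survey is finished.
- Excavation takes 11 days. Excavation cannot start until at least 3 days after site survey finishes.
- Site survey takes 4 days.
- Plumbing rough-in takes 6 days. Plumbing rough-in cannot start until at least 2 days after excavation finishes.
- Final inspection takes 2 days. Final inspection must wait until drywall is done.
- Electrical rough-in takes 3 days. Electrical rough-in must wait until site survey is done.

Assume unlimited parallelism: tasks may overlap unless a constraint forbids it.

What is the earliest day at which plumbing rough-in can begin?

20

Site survey has no prerequisites, so it starts at day 0 and finishes at day 4.
After site survey (finishes day 4, plus 3-day gap → day 7), excavation can start at day 7 and finishes at day 18.
Plumbing rough-in waits on excavation (finishes day 18, plus 2-day gap → day 20), so the earliest it can start is day 20.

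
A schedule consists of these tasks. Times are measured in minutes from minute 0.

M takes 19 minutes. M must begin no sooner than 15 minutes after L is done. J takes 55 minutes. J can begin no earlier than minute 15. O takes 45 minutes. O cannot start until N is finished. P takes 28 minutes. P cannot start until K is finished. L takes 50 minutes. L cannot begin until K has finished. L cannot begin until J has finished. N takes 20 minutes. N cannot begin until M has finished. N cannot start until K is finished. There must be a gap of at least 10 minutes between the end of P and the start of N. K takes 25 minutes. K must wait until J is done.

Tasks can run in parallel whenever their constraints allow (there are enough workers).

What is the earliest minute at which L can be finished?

145

J cannot begin until its own release at minute 15. It runs from minute 15 to 15 + 55 = minute 70.
After J (finishes minute 70), K can start at minute 70 and finishes at minute 95.
L has to wait for K (finishes minute 95); J (finishes minute 70). The latest of these is minute 95, so L runs minute 95 to 95 + 50 = minute 145.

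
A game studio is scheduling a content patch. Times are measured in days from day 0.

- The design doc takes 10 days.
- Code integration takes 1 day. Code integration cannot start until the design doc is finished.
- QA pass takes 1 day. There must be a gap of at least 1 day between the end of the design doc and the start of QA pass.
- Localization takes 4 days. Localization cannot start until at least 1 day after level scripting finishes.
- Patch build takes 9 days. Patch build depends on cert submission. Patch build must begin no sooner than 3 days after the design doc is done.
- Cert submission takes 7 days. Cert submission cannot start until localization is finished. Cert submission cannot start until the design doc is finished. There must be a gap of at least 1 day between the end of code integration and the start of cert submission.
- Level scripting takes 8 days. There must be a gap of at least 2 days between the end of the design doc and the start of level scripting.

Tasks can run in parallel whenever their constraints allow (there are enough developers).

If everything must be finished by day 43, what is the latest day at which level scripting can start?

Patch build has no dependents, so it just needs to finish by day 43. Starting by 43 − 9 = day 34 achieves that.
Since patch build (must start by day 34) depends on it, cert submission must finish by day 34. Backing off its 7-day duration gives a latest start of day 27.
Localization must finish before cert submission (must start by day 27). With a 4-day duration, localization must start by 27 − 4 = day 23.
Level scripting has to be done before localization (must start by day 23, minus 1-day gap → day 22). That means finishing by day 22, i.e. starting by 22 − 8 = day 14.

14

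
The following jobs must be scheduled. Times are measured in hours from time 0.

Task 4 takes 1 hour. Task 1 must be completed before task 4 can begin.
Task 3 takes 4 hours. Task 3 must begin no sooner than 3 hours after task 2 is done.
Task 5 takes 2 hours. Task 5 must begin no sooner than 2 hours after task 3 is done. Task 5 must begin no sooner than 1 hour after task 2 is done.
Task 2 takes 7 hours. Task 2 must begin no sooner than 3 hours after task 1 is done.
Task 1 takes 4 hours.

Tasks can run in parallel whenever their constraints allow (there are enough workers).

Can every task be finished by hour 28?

Yes

Task 1 can start immediately at hour 0; it finishes at hour 4.
After task 1 (finishes hour 4), task 4 can start at hour 4 and finishes at hour 5.
After task 1 (finishes hour 4, plus 3-hour gap → hour 7), task 2 can start at hour 7 and finishes at hour 14.
Task 3 cannot begin until task 2 (finishes hour 14, plus 3-hour gap → hour 17). It runs from hour 17 to 17 + 4 = hour 21.
Task 5 cannot start until task 3 (finishes hour 21, plus 2-hour gap → hour 23); task 2 (finishes hour 14, plus 1-hour gap → hour 15). The controlling bound is hour 23, so task 5 finishes at 23 + 2 = hour 25.
Every task is finished by hour 25, which is no later than the deadline of 28, so the schedule is feasible.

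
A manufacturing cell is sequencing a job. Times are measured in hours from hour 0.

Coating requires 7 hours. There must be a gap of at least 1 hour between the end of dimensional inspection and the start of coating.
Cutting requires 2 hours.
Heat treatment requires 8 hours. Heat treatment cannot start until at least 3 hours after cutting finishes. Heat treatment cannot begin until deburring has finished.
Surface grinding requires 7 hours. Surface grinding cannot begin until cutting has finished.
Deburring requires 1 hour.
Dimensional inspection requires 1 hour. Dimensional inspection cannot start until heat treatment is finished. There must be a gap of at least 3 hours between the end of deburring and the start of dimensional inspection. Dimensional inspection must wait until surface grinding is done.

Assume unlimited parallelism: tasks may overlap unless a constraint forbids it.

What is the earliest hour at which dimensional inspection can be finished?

Nothing blocks deburring, so it runs from hour 0 to hour 1.
Cutting can start immediately at hour 0; it finishes at hour 2.
After cutting (finishes hour 2), surface grinding can start at hour 2 and finishes at hour 9.
Heat treatment cannot start until cutting (finishes hour 2, plus 3-hour gap → hour 5); deburring (finishes hour 1). The controlling bound is hour 5, so heat treatment finishes at 5 + 8 = hour 13.
Dimensional inspection has to wait for heat treatment (finishes hour 13); deburring (finishes hour 1, plus 3-hour gap → hour 4); surface grinding (finishes hour 9). The latest of these is hour 13, so dimensional inspection runs hour 13 to 13 + 1 = hour 14.

14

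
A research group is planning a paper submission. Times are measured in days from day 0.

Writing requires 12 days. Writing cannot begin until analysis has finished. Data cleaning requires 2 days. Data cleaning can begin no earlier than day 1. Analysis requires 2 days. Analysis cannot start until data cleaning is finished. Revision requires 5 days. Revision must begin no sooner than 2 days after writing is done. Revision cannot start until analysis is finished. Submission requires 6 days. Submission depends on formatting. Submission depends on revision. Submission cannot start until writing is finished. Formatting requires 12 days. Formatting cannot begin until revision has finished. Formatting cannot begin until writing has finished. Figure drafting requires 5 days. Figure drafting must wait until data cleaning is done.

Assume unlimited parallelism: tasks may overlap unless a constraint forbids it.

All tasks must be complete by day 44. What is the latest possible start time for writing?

Submission must finish by day 44; it takes 6 days, so it must start by 44 − 6 = day 38.
Since submission (must start by day 38) depends on it, formatting must finish by day 38. Backing off its 12-day duration gives a latest start of day 26.
For revision: formatting (must start by day 26); submission (must start by day 38). The most restrictive is day 26; with a 5-day duration, revision must start by day 21.
Writing must finish in time for revision (must start by day 21, minus 2-day gap → day 19); formatting (must start by day 26); submission (must start by day 38). The tightest is day 19, so writing must start by 19 − 12 = day 7.

7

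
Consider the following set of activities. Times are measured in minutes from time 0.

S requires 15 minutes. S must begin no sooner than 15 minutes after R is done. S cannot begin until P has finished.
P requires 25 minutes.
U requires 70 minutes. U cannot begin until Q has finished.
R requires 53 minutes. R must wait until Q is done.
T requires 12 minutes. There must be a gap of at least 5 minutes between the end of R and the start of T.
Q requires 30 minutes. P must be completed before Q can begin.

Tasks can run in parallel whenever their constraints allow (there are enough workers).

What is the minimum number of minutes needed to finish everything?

138

P has no prerequisites, so it starts at minute 0 and finishes at minute 25.
Q cannot begin until P (finishes minute 25). It runs from minute 25 to 25 + 30 = minute 55.
After Q (finishes minute 55), U can start at minute 55 and finishes at minute 125.
R waits on Q (finishes minute 55), so it starts at minute 55 and finishes at 55 + 53 = minute 108.
T cannot begin until R (finishes minute 108, plus 5-minute gap → minute 113). It runs from minute 113 to 113 + 12 = minute 125.
S cannot start until R (finishes minute 108, plus 15-minute gap → minute 123); P (finishes minute 25). The controlling bound is minute 123, so S finishes at 123 + 15 = minute 138.
All tasks are finished once the last one completes. Finish times: P at 25, Q at 55, R at 108, S at 138, T at 125, U at 125. The latest is minute 138.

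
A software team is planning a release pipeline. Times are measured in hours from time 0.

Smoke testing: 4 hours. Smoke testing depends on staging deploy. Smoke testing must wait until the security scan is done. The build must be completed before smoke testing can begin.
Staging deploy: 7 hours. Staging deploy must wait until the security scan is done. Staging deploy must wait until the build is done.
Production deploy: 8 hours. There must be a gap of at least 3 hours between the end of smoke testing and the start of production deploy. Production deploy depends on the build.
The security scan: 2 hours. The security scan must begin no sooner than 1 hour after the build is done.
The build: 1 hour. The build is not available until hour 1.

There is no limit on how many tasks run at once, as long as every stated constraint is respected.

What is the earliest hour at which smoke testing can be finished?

After its own release at hour 1, the build can start at hour 1 and finishes at hour 2.
After the build (finishes hour 2, plus 1-hour gap → hour 3), the security scan can start at hour 3 and finishes at hour 5.
Staging deploy needs all of the security scan (finishes hour 5); the build (finishes hour 2). That puts its earliest start at hour 5; it finishes at 5 + 7 = hour 12.
For smoke testing: staging deploy (finishes hour 12); the security scan (finishes hour 5); the build (finishes hour 2). Taking the maximum gives a start of hour 12, and it finishes at 12 + 4 = hour 16.

16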